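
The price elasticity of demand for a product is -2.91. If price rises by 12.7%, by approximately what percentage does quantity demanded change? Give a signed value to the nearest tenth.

%ΔQ ≈ E × %ΔP = (-2.91) × (12.7%) ≈ -37.0%.

-37.0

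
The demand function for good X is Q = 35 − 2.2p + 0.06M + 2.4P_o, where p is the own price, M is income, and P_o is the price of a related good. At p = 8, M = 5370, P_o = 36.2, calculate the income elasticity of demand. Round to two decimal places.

0.76

Substituting, Q = 35 − 2.2(8) + 0.06(5370) + 2.4(36.2) = 35 − 17.6 + 322.2 + 86.88 = 426.48.
∂Q/∂M = +0.06, so E_I = 0.06·(5370/426.48) ≈ 0.76.
E_I ∈ (0,1): normal good (necessity).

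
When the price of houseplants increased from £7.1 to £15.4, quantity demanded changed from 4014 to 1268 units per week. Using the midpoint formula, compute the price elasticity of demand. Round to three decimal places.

-1.409

%ΔQ = (1268 − 4014)/[(4014 + 1268)/2] = -2746/2641 ≈ -1.0398.
%ΔP = (15.4 − 7.1)/[(7.1 + 15.4)/2] = 8.3/11.25 ≈ 0.7378.
Arc elasticity E = %ΔQ/%ΔP ≈ -1.0398/0.7378 ≈ -1.409.
|E| > 1: demand is elastic over this range.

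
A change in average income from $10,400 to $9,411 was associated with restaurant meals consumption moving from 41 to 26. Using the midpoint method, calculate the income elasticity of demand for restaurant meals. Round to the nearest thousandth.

%ΔQ = (26 − 41)/[(41+26)/2] = -15/33.5 ≈ -0.4478.
%ΔI = (9,411 − 10,400)/[(10,400+9,411)/2] = -989/9905.5 ≈ -0.0998.
E_I = %ΔQ/%ΔI ≈ 4.485.
E_I > 1: normal good (luxury).

4.485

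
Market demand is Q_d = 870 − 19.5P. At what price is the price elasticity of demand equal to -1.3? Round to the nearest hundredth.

Set −bP/(a − bP) = −1.3 ⇒ bP = 1.3(a − bP) ⇒ bP(1+1.3) = 1.3·a.
P = 1.3·870/(19.5·2.3) ≈ 25.22.

25.22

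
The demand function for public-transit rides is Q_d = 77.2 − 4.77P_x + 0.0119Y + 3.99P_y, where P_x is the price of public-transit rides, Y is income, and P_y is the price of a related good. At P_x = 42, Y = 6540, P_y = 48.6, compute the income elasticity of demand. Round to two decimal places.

0.52

Q_d = 77.2 − 4.77(42) + 0.0119(6540) + 3.99(48.6) = 77.2 − 200.34 + 77.826 + 193.914 = 148.6.
∂Q_d/∂Y = +0.0119, so E_I = 0.0119·(6540/148.6) ≈ 0.52.
E_I ∈ (0,1): normal good (necessity).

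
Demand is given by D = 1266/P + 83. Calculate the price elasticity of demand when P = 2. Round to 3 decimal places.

-0.884

At P = 2, D = 716.
dD/dP = −1266/P² = −316.5.
Point elasticity E = (dD/dP)·(P/D) = -316.5 × 2/716 ≈ -0.884.
|E| < 1, so demand is inelastic at this price.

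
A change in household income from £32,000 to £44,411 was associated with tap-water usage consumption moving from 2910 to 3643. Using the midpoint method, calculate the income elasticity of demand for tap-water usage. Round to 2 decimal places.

0.69

%ΔQ = (3643 − 2910)/[(2910+3643)/2] = 733/3276.5 ≈ 0.2237.
%ΔI = (44,411 − 32,000)/[(32,000+44,411)/2] = 12411/38205.5 ≈ 0.3248.
E_I = %ΔQ/%ΔI ≈ 0.69.
E_I ∈ (0,1): normal good (necessity).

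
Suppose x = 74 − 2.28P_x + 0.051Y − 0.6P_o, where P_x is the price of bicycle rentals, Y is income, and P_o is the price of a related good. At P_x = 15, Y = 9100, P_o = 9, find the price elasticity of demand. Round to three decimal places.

-0.069

x = 74 − 2.28(15) + 0.051(9100) − 0.6(9) = 74 − 34.2 + 464.1 − 5.4 = 498.5.
∂x/∂P_x = −2.28, so E_p = (−2.28)·(15/498.5) ≈ -0.069.
|E_p| < 1: demand is inelastic.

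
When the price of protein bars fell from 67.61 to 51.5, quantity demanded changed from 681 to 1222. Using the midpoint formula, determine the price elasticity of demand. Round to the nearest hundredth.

-2.10

%ΔQ = (1222 − 681)/[(681 + 1222)/2] = 541/951.5 ≈ 0.5686.
%Δp = (51.5 − 67.61)/[(67.61 + 51.5)/2] = -16.11/59.555 ≈ -0.2705.
Arc elasticity E = %ΔQ/%Δp ≈ 0.5686/-0.2705 ≈ -2.10.
|E| > 1: demand is elastic over this range.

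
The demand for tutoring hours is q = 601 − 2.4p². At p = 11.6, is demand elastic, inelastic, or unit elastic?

At p = 11.6, q = 278.056.
dq/dp = −2·2.4·p = −55.68.
Point elasticity E = (dq/dp)·(p/q) = -55.68 × 11.6/278.056 ≈ -2.323.
|E| ≈ 2.323 > 1, so demand is elastic.

elastic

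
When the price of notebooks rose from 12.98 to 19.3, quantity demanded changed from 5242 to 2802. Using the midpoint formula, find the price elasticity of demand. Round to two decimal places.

-1.55

%Δq = (2802 − 5242)/[(5242 + 2802)/2] = -2440/4022 ≈ -0.6067.
%ΔP = (19.3 − 12.98)/[(12.98 + 19.3)/2] = 6.32/16.14 ≈ 0.3916.
Arc elasticity E = %Δq/%ΔP ≈ -0.6067/0.3916 ≈ -1.55.
|E| > 1: demand is elastic over this range.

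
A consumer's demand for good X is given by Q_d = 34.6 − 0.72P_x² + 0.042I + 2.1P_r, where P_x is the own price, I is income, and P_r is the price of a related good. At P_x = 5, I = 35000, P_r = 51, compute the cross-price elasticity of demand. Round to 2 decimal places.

Evaluating quantity at (P_x, I, P_r) gives Q_d = 34.6 − 0.72(5)² + 0.042(35000) + 2.1(51) = 34.6 − 18 + 1470 + 107.1 = 1593.7.
∂Q_d/∂P_r = +2.1, so E_xy = 2.1·(51/1593.7) ≈ 0.07.
E_xy > 0: the goods are substitutes.

0.07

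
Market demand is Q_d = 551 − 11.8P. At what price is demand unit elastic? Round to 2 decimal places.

For linear demand Q_d = a − bP, E = −bP/(a − bP). |E| = 1 ⇒ bP = a − bP ⇒ P = a/(2b).
P = 551/(2·11.8) ≈ 23.35.

23.35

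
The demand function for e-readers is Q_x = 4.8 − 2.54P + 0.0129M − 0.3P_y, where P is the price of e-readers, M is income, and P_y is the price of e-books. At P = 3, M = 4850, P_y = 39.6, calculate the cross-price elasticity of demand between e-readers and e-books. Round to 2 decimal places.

Substituting, Q_x = 4.8 − 2.54(3) + 0.0129(4850) − 0.3(39.6) = 4.8 − 7.62 + 62.565 − 11.88 = 47.865.
∂Q_x/∂P_y = −0.3, so E_xy = -0.3·(39.6/47.865) ≈ -0.25.
E_xy < 0: the goods are complements.

-0.25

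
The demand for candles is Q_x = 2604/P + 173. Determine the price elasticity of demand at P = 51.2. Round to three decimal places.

-0.227

At P = 51.2, Q_x = 223.8594.
dQ_x/dP = −2604/P² = −0.9933.
Point elasticity E = (dQ_x/dP)·(P/Q_x) = -0.9933 × 51.2/223.8594 ≈ -0.227.
|E| < 1, so demand is inelastic at this price.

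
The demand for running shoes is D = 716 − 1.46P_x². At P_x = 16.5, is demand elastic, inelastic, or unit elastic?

At P_x = 16.5, D = 318.515.
dD/dP_x = −2·1.46·P_x = −48.18.
Point elasticity E = (dD/dP_x)·(P_x/D) = -48.18 × 16.5/318.515 ≈ -2.496.
|E| ≈ 2.496 > 1, so demand is elastic.

elastic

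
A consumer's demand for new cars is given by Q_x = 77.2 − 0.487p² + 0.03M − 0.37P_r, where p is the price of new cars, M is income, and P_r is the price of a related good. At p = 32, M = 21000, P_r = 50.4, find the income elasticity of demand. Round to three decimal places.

At the given point, Q_x = 77.2 − 0.487(32)² + 0.03(21000) − 0.37(50.4) = 77.2 − 498.688 + 630 − 18.648 = 189.864.
∂Q_x/∂M = +0.03, so E_I = 0.03·(21000/189.864) ≈ 3.318.
E_I > 1: normal good (luxury).

3.318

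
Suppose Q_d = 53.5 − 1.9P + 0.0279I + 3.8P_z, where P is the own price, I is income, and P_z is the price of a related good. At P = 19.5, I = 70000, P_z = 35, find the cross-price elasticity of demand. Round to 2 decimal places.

Q_d = 53.5 − 1.9(19.5) + 0.0279(70000) + 3.8(35) = 53.5 − 37.05 + 1953 + 133 = 2102.45.
∂Q_d/∂P_z = +3.8, so E_xy = 3.8·(35/2102.45) ≈ 0.06.
E_xy > 0: the goods are substitutes.

0.06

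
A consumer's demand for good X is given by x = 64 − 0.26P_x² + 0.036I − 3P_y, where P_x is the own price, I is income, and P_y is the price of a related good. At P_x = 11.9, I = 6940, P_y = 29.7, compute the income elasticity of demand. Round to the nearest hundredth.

1.33

Substituting, x = 64 − 0.26(11.9)² + 0.036(6940) − 3(29.7) = 64 − 36.8186 + 249.84 − 89.1 = 187.9214.
∂x/∂I = +0.036, so E_I = 0.036·(6940/187.9214) ≈ 1.33.
E_I > 1: normal good (luxury).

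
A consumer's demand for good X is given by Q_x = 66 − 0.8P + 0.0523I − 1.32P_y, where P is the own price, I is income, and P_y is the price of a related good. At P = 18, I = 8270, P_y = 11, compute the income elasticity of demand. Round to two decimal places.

0.92

Q_x = 66 − 0.8(18) + 0.0523(8270) − 1.32(11) = 66 − 14.4 + 432.521 − 14.52 = 469.601.
∂Q_x/∂I = +0.0523, so E_I = 0.0523·(8270/469.601) ≈ 0.92.
E_I ∈ (0,1): normal good (necessity).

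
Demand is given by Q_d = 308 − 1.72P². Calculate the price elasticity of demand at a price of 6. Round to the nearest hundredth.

At P = 6, Q_d = 246.08.
dQ_d/dP = −2·1.72·P = −20.64.
Point elasticity E = (dQ_d/dP)·(P/Q_d) = -20.64 × 6/246.08 ≈ -0.50.
|E| < 1, so demand is inelastic at this price.

-0.50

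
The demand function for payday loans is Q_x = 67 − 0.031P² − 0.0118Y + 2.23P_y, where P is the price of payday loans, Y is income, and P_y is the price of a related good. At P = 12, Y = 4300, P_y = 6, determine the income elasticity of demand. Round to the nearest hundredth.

-2.02

Evaluating quantity at (P, Y, P_y) gives Q_x = 67 − 0.031(12)² − 0.0118(4300) + 2.23(6) = 67 − 4.464 − 50.74 + 13.38 = 25.176.
∂Q_x/∂Y = −0.0118, so E_I = -0.0118·(4300/25.176) ≈ -2.02.
E_I < 0: inferior good.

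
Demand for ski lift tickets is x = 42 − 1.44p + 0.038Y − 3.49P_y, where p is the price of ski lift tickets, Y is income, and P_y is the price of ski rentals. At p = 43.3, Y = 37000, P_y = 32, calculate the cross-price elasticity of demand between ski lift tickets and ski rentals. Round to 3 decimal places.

At the given point, x = 42 − 1.44(43.3) + 0.038(37000) − 3.49(32) = 42 − 62.352 + 1406 − 111.68 = 1273.968.
∂x/∂P_y = −3.49, so E_xy = -3.49·(32/1273.968) ≈ -0.088.
E_xy < 0: the goods are complements.

-0.088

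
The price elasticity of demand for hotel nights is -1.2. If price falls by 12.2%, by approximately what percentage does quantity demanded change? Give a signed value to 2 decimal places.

14.64

%ΔQ ≈ E × %ΔP = (-1.2) × (-12.2%) = 14.64%.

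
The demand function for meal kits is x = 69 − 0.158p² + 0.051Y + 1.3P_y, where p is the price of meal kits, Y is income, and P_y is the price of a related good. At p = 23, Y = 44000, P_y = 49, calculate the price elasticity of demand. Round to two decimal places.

x = 69 − 0.158(23)² + 0.051(44000) + 1.3(49) = 69 − 83.582 + 2244 + 63.7 = 2293.118.
∂x/∂p = −2·0.158·p = -7.268, so E_p = -7.268·(23/2293.118) ≈ -0.07.
|E_p| < 1: demand is inelastic.

-0.07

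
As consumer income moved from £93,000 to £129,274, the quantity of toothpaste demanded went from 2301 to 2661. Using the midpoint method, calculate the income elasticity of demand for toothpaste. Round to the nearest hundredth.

0.44

%ΔQ = (2661 − 2301)/[(2301+2661)/2] = 360/2481 ≈ 0.1451.
%ΔY = (129,274 − 93,000)/[(93,000+129,274)/2] = 36274/111137 ≈ 0.3264.
E_I = %ΔQ/%ΔY ≈ 0.44.
E_I ∈ (0,1): normal good (necessity).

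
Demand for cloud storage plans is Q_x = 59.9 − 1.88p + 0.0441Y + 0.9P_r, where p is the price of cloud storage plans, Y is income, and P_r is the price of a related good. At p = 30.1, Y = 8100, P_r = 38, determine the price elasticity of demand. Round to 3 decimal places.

First evaluate Q_x: 59.9 − 1.88(30.1) + 0.0441(8100) + 0.9(38) = 59.9 − 56.588 + 357.21 + 34.2 = 394.722.
∂Q_x/∂p = −1.88, so E_p = (−1.88)·(30.1/394.722) ≈ -0.143.
|E_p| < 1: demand is inelastic.

-0.143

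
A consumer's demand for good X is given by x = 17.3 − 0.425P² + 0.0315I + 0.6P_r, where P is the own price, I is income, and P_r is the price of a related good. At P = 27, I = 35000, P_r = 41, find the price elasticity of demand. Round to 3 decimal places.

x = 17.3 − 0.425(27)² + 0.0315(35000) + 0.6(41) = 17.3 − 309.825 + 1102.5 + 24.6 = 834.575.
∂x/∂P = −2·0.425·P = -22.95, so E_p = -22.95·(27/834.575) ≈ -0.742.
|E_p| < 1: demand is inelastic.

-0.742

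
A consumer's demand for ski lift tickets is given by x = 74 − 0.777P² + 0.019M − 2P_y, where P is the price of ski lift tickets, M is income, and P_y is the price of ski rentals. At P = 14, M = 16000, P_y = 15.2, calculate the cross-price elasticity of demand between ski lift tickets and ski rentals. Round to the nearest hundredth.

-0.16

At the given point, x = 74 − 0.777(14)² + 0.019(16000) − 2(15.2) = 74 − 152.292 + 304 − 30.4 = 195.308.
∂x/∂P_y = −2, so E_xy = -2·(15.2/195.308) ≈ -0.16.
E_xy < 0: the goods are complements.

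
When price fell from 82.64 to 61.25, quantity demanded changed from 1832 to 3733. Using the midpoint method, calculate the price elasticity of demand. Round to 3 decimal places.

-2.298

%ΔQ = (3733 − 1832)/[(1832 + 3733)/2] = 1901/2782.5 ≈ 0.6832.
%ΔP = (61.25 − 82.64)/[(82.64 + 61.25)/2] = -21.39/71.945 ≈ -0.2973.
Arc elasticity E = %ΔQ/%ΔP ≈ 0.6832/-0.2973 ≈ -2.298.
|E| > 1: demand is elastic over this range.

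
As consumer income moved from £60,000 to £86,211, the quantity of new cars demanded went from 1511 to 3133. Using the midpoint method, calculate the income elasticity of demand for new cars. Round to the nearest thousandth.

1.948

%ΔQ = (3133 − 1511)/[(1511+3133)/2] = 1622/2322 ≈ 0.6985.
%ΔY = (86,211 − 60,000)/[(60,000+86,211)/2] = 26211/73105.5 ≈ 0.3585.
E_I = %ΔQ/%ΔY ≈ 1.948.
E_I > 1: normal good (luxury).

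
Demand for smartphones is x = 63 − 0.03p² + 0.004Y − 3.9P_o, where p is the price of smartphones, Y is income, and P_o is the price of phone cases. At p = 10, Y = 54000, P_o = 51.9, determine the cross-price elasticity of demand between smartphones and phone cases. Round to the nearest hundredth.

At the given point, x = 63 − 0.03(10)² + 0.004(54000) − 3.9(51.9) = 63 − 3 + 216 − 202.41 = 73.59.
∂x/∂P_o = −3.9, so E_xy = -3.9·(51.9/73.59) ≈ -2.75.
E_xy < 0: the goods are complements.

-2.75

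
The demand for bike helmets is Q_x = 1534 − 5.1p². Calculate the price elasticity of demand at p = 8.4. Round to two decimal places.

-0.61

At p = 8.4, Q_x = 1174.144.
dQ_x/dp = −2·5.1·p = −85.68.
Point elasticity E = (dQ_x/dp)·(p/Q_x) = -85.68 × 8.4/1174.144 ≈ -0.61.
|E| < 1, so demand is inelastic at this price.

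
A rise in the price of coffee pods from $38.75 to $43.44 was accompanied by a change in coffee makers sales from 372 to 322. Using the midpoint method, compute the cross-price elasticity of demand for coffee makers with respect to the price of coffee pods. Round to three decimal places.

-1.263

%ΔQ_x = (322 − 372)/[(372+322)/2] = -50/347 ≈ -0.1441.
%ΔP_y = (43.44 − 38.75)/[(38.75+43.44)/2] ≈ 0.1141.
E_xy = -0.1441/0.1141 ≈ -1.263.
E_xy < 0, so coffee makers and coffee pods are complements.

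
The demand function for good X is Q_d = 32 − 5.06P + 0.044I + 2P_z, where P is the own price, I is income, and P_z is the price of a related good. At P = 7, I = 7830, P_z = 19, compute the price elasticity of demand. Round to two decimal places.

-0.09

Substituting, Q_d = 32 − 5.06(7) + 0.044(7830) + 2(19) = 32 − 35.42 + 344.52 + 38 = 379.1.
∂Q_d/∂P = −5.06, so E_p = (−5.06)·(7/379.1) ≈ -0.09.
|E_p| < 1: demand is inelastic.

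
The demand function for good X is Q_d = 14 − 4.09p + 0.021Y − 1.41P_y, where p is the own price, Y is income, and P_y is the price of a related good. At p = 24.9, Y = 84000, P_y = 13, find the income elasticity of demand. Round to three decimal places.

At the given point, Q_d = 14 − 4.09(24.9) + 0.021(84000) − 1.41(13) = 14 − 101.841 + 1764 − 18.33 = 1657.829.
∂Q_d/∂Y = +0.021, so E_I = 0.021·(84000/1657.829) ≈ 1.064.
E_I > 1: normal good (luxury).

1.064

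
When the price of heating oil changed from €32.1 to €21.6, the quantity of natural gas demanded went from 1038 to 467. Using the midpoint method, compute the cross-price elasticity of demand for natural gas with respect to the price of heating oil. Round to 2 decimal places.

1.94

%ΔQ_x = (467 − 1038)/[(1038+467)/2] = -571/752.5 ≈ -0.7588.
%ΔP_y = (21.6 − 32.1)/[(32.1+21.6)/2] ≈ -0.3911.
E_xy = -0.7588/-0.3911 ≈ 1.94.
E_xy > 0, so natural gas and heating oil are substitutes.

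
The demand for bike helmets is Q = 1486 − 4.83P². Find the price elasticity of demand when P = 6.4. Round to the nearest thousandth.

At P = 6.4, Q = 1288.1632.
dQ/dP = −2·4.83·P = −61.824.
Point elasticity E = (dQ/dP)·(P/Q) = -61.824 × 6.4/1288.1632 ≈ -0.307.
|E| < 1, so demand is inelastic at this price.

-0.307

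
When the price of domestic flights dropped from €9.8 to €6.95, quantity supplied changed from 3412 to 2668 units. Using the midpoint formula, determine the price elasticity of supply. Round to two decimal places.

0.72

%ΔQ = (2668 − 3412)/[(3412 + 2668)/2] = -744/3040 ≈ -0.2447.
%Δp = (6.95 − 9.8)/[(9.8 + 6.95)/2] = -2.85/8.375 ≈ -0.3403.
Arc elasticity E = %ΔQ/%Δp ≈ -0.2447/-0.3403 ≈ 0.72.
|E| < 1: supply is inelastic over this range.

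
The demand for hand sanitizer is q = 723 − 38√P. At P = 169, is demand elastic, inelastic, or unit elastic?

At P = 169, q = 229.
dq/dP = −38/(2√P) = −38/(2·13).
Point elasticity E = (dq/dP)·(P/q) = -1.4615 × 169/229 ≈ -1.079.
|E| ≈ 1.079 > 1, so demand is elastic.

elastic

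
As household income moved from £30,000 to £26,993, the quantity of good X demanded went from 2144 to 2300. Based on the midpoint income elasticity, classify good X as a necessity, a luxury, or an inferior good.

inferior

%ΔQ = (2300 − 2144)/[(2144+2300)/2] = 156/2222 ≈ 0.0702.
%ΔI = (26,993 − 30,000)/[(30,000+26,993)/2] = -3007/28496.5 ≈ -0.1055.
E_I = %ΔQ/%ΔI ≈ -0.665.
E_I < 0: inferior good.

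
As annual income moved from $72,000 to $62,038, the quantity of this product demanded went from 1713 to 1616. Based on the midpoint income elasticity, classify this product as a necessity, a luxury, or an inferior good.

necessity

%ΔQ = (1616 − 1713)/[(1713+1616)/2] = -97/1664.5 ≈ -0.0583.
%ΔI = (62,038 − 72,000)/[(72,000+62,038)/2] = -9962/67019 ≈ -0.1486.
E_I = %ΔQ/%ΔI ≈ 0.392.
E_I ∈ (0,1): normal good (necessity).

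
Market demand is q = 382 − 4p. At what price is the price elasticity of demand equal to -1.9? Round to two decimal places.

62.57

Set −bp/(a − bp) = −1.9 ⇒ bp = 1.9(a − bp) ⇒ bp(1+1.9) = 1.9·a.
p = 1.9·382/(4·2.9) ≈ 62.57.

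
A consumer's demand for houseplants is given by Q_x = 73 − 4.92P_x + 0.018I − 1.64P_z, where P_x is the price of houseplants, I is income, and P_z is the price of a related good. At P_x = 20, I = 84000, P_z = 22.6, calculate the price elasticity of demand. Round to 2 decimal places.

-0.07

First evaluate Q_x: 73 − 4.92(20) + 0.018(84000) − 1.64(22.6) = 73 − 98.4 + 1512 − 37.064 = 1449.536.
∂Q_x/∂P_x = −4.92, so E_p = (−4.92)·(20/1449.536) ≈ -0.07.
|E_p| < 1: demand is inelastic.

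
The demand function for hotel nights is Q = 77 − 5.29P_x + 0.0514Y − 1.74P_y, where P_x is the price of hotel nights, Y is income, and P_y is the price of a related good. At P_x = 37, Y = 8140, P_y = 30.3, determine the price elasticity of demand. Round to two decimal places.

-0.79

Evaluating quantity at (P_x, Y, P_y) gives Q = 77 − 5.29(37) + 0.0514(8140) − 1.74(30.3) = 77 − 195.73 + 418.396 − 52.722 = 246.944.
∂Q/∂P_x = −5.29, so E_p = (−5.29)·(37/246.944) ≈ -0.79.
|E_p| < 1: demand is inelastic.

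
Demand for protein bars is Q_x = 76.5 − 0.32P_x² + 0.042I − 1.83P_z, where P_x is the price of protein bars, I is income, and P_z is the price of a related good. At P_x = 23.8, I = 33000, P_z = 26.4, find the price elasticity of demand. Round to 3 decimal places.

-0.294

At the given point, Q_x = 76.5 − 0.32(23.8)² + 0.042(33000) − 1.83(26.4) = 76.5 − 181.2608 + 1386 − 48.312 = 1232.9272.
∂Q_x/∂P_x = −2·0.32·P_x = -15.232, so E_p = -15.232·(23.8/1232.9272) ≈ -0.294.
|E_p| < 1: demand is inelastic.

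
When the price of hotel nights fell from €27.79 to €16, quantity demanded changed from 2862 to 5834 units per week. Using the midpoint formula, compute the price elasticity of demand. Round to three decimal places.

-1.269

%Δq = (5834 − 2862)/[(2862 + 5834)/2] = 2972/4348 ≈ 0.6835.
%Δp = (16 − 27.79)/[(27.79 + 16)/2] = -11.79/21.895 ≈ -0.5385.
Arc elasticity E = %Δq/%Δp ≈ 0.6835/-0.5385 ≈ -1.269.
|E| > 1: demand is elastic over this range.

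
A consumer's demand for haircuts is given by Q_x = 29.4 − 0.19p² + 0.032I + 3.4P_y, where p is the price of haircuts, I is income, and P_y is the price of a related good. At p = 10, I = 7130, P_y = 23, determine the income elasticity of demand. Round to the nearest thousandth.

Substituting, Q_x = 29.4 − 0.19(10)² + 0.032(7130) + 3.4(23) = 29.4 − 19 + 228.16 + 78.2 = 316.76.
∂Q_x/∂I = +0.032, so E_I = 0.032·(7130/316.76) ≈ 0.720.
E_I ∈ (0,1): normal good (necessity).

0.720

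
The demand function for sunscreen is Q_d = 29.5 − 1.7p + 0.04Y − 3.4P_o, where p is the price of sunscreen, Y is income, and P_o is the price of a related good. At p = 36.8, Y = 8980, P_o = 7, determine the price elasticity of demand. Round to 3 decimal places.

Evaluating quantity at (p, Y, P_o) gives Q_d = 29.5 − 1.7(36.8) + 0.04(8980) − 3.4(7) = 29.5 − 62.56 + 359.2 − 23.8 = 302.34.
∂Q_d/∂p = −1.7, so E_p = (−1.7)·(36.8/302.34) ≈ -0.207.
|E_p| < 1: demand is inelastic.

-0.207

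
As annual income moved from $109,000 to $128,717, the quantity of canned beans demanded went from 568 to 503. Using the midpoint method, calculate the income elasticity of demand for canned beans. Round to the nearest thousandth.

%ΔQ = (503 − 568)/[(568+503)/2] = -65/535.5 ≈ -0.1214.
%ΔM = (128,717 − 109,000)/[(109,000+128,717)/2] = 19717/118858.5 ≈ 0.1659.
E_I = %ΔQ/%ΔM ≈ -0.732.
E_I < 0: inferior good.

-0.732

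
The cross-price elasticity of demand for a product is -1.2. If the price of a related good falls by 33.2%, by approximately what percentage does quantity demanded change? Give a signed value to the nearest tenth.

%ΔQ ≈ E × %ΔP_y = (-1.2) × (-33.2%) ≈ 39.8%.

39.8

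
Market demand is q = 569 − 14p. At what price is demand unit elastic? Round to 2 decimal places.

20.32

For linear demand q = a − bp, E = −bp/(a − bp). |E| = 1 ⇒ bp = a − bp ⇒ p = a/(2b).
p = 569/(2·14) ≈ 20.32.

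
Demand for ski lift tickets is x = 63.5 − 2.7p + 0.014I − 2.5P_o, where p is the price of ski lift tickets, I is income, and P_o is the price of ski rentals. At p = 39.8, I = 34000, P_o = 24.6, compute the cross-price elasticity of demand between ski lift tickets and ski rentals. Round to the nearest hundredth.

Evaluating quantity at (p, I, P_o) gives x = 63.5 − 2.7(39.8) + 0.014(34000) − 2.5(24.6) = 63.5 − 107.46 + 476 − 61.5 = 370.54.
∂x/∂P_o = −2.5, so E_xy = -2.5·(24.6/370.54) ≈ -0.17.
E_xy < 0: the goods are complements.

-0.17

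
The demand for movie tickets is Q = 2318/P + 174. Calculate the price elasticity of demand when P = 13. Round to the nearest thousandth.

At P = 13, Q = 352.3077.
dQ/dP = −2318/P² = −13.716.
Point elasticity E = (dQ/dP)·(P/Q) = -13.716 × 13/352.3077 ≈ -0.506.
|E| < 1, so demand is inelastic at this price.

-0.506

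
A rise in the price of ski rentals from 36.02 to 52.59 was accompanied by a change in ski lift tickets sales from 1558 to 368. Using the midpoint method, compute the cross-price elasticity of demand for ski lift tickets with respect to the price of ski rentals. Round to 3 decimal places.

-3.304

%ΔQ_x = (368 − 1558)/[(1558+368)/2] = -1190/963 ≈ -1.2357.
%ΔP_y = (52.59 − 36.02)/[(36.02+52.59)/2] ≈ 0.3740.
E_xy = -1.2357/0.3740 ≈ -3.304.
E_xy < 0, so ski lift tickets and ski rentals are complements.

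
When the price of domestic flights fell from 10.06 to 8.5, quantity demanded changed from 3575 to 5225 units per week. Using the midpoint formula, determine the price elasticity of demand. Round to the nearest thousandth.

%Δq = (5225 − 3575)/[(3575 + 5225)/2] = 1650/4400 ≈ 0.3750.
%Δp = (8.5 − 10.06)/[(10.06 + 8.5)/2] = -1.56/9.28 ≈ -0.1681.
Arc elasticity E = %Δq/%Δp ≈ 0.3750/-0.1681 ≈ -2.231.
|E| > 1: demand is elastic over this range.

-2.231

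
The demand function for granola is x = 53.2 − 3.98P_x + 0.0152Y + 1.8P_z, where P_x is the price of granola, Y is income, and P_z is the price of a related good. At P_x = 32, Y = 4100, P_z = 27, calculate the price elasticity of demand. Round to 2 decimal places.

-3.46

Evaluating quantity at (P_x, Y, P_z) gives x = 53.2 − 3.98(32) + 0.0152(4100) + 1.8(27) = 53.2 − 127.36 + 62.32 + 48.6 = 36.76.
∂x/∂P_x = −3.98, so E_p = (−3.98)·(32/36.76) ≈ -3.46.
|E_p| > 1: demand is elastic.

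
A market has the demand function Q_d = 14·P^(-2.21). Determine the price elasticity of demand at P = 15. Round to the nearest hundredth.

-2.21

For a Cobb–Douglas (constant-elasticity) form Q_d = A·P^α·…, the elasticity with respect to P equals the exponent α at every point.
Here the exponent on P is -2.21, so the price elasticity of demand is -2.21.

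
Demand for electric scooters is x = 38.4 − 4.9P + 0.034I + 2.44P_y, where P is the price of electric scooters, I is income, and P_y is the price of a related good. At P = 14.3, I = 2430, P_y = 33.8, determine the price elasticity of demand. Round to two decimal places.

x = 38.4 − 4.9(14.3) + 0.034(2430) + 2.44(33.8) = 38.4 − 70.07 + 82.62 + 82.472 = 133.422.
∂x/∂P = −4.9, so E_p = (−4.9)·(14.3/133.422) ≈ -0.53.
|E_p| < 1: demand is inelastic.

-0.53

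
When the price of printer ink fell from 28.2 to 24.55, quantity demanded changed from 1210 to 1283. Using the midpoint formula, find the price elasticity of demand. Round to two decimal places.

%Δq = (1283 − 1210)/[(1210 + 1283)/2] = 73/1246.5 ≈ 0.0586.
%Δp = (24.55 − 28.2)/[(28.2 + 24.55)/2] = -3.65/26.375 ≈ -0.1384.
Arc elasticity E = %Δq/%Δp ≈ 0.0586/-0.1384 ≈ -0.42.
|E| < 1: demand is inelastic over this range.

-0.42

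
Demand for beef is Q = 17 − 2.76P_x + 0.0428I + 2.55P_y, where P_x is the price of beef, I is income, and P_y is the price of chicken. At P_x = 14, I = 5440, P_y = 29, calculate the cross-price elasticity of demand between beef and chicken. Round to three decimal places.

Q = 17 − 2.76(14) + 0.0428(5440) + 2.55(29) = 17 − 38.64 + 232.832 + 73.95 = 285.142.
∂Q/∂P_y = +2.55, so E_xy = 2.55·(29/285.142) ≈ 0.259.
E_xy > 0: the goods are substitutes.

0.259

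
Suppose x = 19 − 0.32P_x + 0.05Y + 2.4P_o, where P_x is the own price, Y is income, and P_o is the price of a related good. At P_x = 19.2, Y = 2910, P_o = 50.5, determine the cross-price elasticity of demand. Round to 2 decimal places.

First evaluate x: 19 − 0.32(19.2) + 0.05(2910) + 2.4(50.5) = 19 − 6.144 + 145.5 + 121.2 = 279.556.
∂x/∂P_o = +2.4, so E_xy = 2.4·(50.5/279.556) ≈ 0.43.
E_xy > 0: the goods are substitutes.

0.43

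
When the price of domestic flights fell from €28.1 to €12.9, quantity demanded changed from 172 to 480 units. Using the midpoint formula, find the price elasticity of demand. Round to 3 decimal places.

-1.274

%Δq = (480 − 172)/[(172 + 480)/2] = 308/326 ≈ 0.9448.
%Δp = (12.9 − 28.1)/[(28.1 + 12.9)/2] = -15.2/20.5 ≈ -0.7415.
Arc elasticity E = %Δq/%Δp ≈ 0.9448/-0.7415 ≈ -1.274.
|E| > 1: demand is elastic over this range.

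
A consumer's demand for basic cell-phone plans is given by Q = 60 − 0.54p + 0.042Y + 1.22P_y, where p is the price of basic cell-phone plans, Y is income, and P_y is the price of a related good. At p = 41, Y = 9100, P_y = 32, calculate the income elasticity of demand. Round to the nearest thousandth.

Q = 60 − 0.54(41) + 0.042(9100) + 1.22(32) = 60 − 22.14 + 382.2 + 39.04 = 459.1.
∂Q/∂Y = +0.042, so E_I = 0.042·(9100/459.1) ≈ 0.832.
E_I ∈ (0,1): normal good (necessity).

0.832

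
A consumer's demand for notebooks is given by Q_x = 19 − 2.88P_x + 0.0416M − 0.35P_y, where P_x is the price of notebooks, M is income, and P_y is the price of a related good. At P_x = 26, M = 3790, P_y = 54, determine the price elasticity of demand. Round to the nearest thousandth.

-0.903

Evaluating quantity at (P_x, M, P_y) gives Q_x = 19 − 2.88(26) + 0.0416(3790) − 0.35(54) = 19 − 74.88 + 157.664 − 18.9 = 82.884.
∂Q_x/∂P_x = −2.88, so E_p = (−2.88)·(26/82.884) ≈ -0.903.
|E_p| < 1: demand is inelastic.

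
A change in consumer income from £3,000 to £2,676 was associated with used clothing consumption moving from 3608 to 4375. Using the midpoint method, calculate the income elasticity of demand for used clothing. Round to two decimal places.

%ΔQ = (4375 − 3608)/[(3608+4375)/2] = 767/3991.5 ≈ 0.1922.
%ΔI = (2,676 − 3,000)/[(3,000+2,676)/2] = -324/2838 ≈ -0.1142.
E_I = %ΔQ/%ΔI ≈ -1.68.
E_I < 0: inferior good.

-1.68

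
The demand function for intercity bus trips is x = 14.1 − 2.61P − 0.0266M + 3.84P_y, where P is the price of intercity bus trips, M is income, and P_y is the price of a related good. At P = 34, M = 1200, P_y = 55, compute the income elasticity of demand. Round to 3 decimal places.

-0.305

Substituting, x = 14.1 − 2.61(34) − 0.0266(1200) + 3.84(55) = 14.1 − 88.74 − 31.92 + 211.2 = 104.64.
∂x/∂M = −0.0266, so E_I = -0.0266·(1200/104.64) ≈ -0.305.
E_I < 0: inferior good.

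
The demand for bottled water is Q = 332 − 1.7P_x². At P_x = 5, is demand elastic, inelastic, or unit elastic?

At P_x = 5, Q = 289.5.
dQ/dP_x = −2·1.7·P_x = −17.
Point elasticity E = (dQ/dP_x)·(P_x/Q) = -17 × 5/289.5 ≈ -0.294.
|E| ≈ 0.294 < 1, so demand is inelastic.

inelastic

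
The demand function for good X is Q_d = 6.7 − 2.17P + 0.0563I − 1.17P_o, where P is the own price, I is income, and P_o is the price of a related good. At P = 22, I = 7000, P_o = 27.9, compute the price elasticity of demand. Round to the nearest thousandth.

First evaluate Q_d: 6.7 − 2.17(22) + 0.0563(7000) − 1.17(27.9) = 6.7 − 47.74 + 394.1 − 32.643 = 320.417.
∂Q_d/∂P = −2.17, so E_p = (−2.17)·(22/320.417) ≈ -0.149.
|E_p| < 1: demand is inelastic.

-0.149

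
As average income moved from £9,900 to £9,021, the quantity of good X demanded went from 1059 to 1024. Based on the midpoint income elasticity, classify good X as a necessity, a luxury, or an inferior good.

%ΔQ = (1024 − 1059)/[(1059+1024)/2] = -35/1041.5 ≈ -0.0336.
%ΔI = (9,021 − 9,900)/[(9,900+9,021)/2] = -879/9460.5 ≈ -0.0929.
E_I = %ΔQ/%ΔI ≈ 0.362.
E_I ∈ (0,1): normal good (necessity).

necessity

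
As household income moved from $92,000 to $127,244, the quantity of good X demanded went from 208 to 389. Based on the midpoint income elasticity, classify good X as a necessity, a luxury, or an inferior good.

luxury

%ΔQ = (389 − 208)/[(208+389)/2] = 181/298.5 ≈ 0.6064.
%ΔI = (127,244 − 92,000)/[(92,000+127,244)/2] = 35244/109622 ≈ 0.3215.
E_I = %ΔQ/%ΔI ≈ 1.886.
E_I > 1: normal good (luxury).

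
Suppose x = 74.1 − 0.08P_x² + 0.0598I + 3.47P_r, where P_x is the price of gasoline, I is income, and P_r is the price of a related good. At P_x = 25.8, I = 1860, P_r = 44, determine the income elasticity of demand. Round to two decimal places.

0.39

Substituting, x = 74.1 − 0.08(25.8)² + 0.0598(1860) + 3.47(44) = 74.1 − 53.2512 + 111.228 + 152.68 = 284.7568.
∂x/∂I = +0.0598, so E_I = 0.0598·(1860/284.7568) ≈ 0.39.
E_I ∈ (0,1): normal good (necessity).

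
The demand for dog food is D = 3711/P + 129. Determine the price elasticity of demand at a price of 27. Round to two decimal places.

-0.52

At P = 27, D = 266.4444.
dD/dP = −3711/P² = −5.0905.
Point elasticity E = (dD/dP)·(P/D) = -5.0905 × 27/266.4444 ≈ -0.52.
|E| < 1, so demand is inelastic at this price.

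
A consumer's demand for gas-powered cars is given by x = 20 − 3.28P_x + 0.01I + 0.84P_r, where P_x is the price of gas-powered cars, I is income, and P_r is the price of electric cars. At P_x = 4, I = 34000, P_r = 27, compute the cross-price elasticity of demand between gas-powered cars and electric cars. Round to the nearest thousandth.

At the given point, x = 20 − 3.28(4) + 0.01(34000) + 0.84(27) = 20 − 13.12 + 340 + 22.68 = 369.56.
∂x/∂P_r = +0.84, so E_xy = 0.84·(27/369.56) ≈ 0.061.
E_xy > 0: the goods are substitutes.

0.061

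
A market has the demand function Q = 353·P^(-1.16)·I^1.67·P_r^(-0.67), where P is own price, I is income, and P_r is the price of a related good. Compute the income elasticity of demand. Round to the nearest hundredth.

1.67

For a Cobb–Douglas (constant-elasticity) form Q = A·I^α·…, the elasticity with respect to I equals the exponent α at every point.
Here the exponent on I is 1.67, so the income elasticity of demand is 1.67.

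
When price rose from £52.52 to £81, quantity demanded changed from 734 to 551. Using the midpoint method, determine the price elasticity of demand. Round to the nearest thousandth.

%Δq = (551 − 734)/[(734 + 551)/2] = -183/642.5 ≈ -0.2848.
%Δp = (81 − 52.52)/[(52.52 + 81)/2] = 28.48/66.76 ≈ 0.4266.
Arc elasticity E = %Δq/%Δp ≈ -0.2848/0.4266 ≈ -0.668.
|E| < 1: demand is inelastic over this range.

-0.668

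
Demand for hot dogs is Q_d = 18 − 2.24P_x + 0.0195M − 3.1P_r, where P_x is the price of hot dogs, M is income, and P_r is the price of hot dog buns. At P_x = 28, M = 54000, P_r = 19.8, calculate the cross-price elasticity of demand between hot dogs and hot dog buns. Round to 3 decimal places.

-0.065

First evaluate Q_d: 18 − 2.24(28) + 0.0195(54000) − 3.1(19.8) = 18 − 62.72 + 1053 − 61.38 = 946.9.
∂Q_d/∂P_r = −3.1, so E_xy = -3.1·(19.8/946.9) ≈ -0.065.
E_xy < 0: the goods are complements.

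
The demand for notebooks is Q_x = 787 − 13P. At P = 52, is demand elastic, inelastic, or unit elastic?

At P = 52, Q_x = 111.
dQ_x/dP = −13.
Point elasticity E = (dQ_x/dP)·(P/Q_x) = -13 × 52/111 ≈ -6.090.
|E| ≈ 6.090 > 1, so demand is elastic.

elastic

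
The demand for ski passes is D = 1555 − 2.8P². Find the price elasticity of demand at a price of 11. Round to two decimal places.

At P = 11, D = 1216.2.
dD/dP = −2·2.8·P = −61.6.
Point elasticity E = (dD/dP)·(P/D) = -61.6 × 11/1216.2 ≈ -0.56.
|E| < 1, so demand is inelastic at this price.

-0.56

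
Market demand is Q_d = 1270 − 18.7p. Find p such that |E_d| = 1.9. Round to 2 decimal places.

Set −bp/(a − bp) = −1.9 ⇒ bp = 1.9(a − bp) ⇒ bp(1+1.9) = 1.9·a.
p = 1.9·1270/(18.7·2.9) ≈ 44.50.

44.50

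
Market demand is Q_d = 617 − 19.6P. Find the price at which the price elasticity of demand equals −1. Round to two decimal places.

For linear demand Q_d = a − bP, E = −bP/(a − bP). |E| = 1 ⇒ bP = a − bP ⇒ P = a/(2b).
P = 617/(2·19.6) ≈ 15.74.

15.74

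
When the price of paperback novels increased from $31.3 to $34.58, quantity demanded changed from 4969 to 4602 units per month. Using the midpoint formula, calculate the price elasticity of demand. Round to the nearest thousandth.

%Δq = (4602 − 4969)/[(4969 + 4602)/2] = -367/4785.5 ≈ -0.0767.
%Δp = (34.58 − 31.3)/[(31.3 + 34.58)/2] = 3.28/32.94 ≈ 0.0996.
Arc elasticity E = %Δq/%Δp ≈ -0.0767/0.0996 ≈ -0.770.
|E| < 1: demand is inelastic over this range.

-0.770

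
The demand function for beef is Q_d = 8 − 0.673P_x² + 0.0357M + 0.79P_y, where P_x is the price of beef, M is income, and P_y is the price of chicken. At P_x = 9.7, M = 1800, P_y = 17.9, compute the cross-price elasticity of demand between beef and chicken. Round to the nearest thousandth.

0.613

First evaluate Q_d: 8 − 0.673(9.7)² + 0.0357(1800) + 0.79(17.9) = 8 − 63.3226 + 64.26 + 14.141 = 23.0784.
∂Q_d/∂P_y = +0.79, so E_xy = 0.79·(17.9/23.0784) ≈ 0.613.
E_xy > 0: the goods are substitutes.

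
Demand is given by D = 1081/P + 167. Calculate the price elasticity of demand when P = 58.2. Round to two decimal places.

-0.10

At P = 58.2, D = 185.5739.
dD/dP = −1081/P² = −0.3191.
Point elasticity E = (dD/dP)·(P/D) = -0.3191 × 58.2/185.5739 ≈ -0.10.
|E| < 1, so demand is inelastic at this price.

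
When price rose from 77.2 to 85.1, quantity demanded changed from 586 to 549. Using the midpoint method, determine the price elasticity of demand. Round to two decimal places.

-0.67

%Δq = (549 − 586)/[(586 + 549)/2] = -37/567.5 ≈ -0.0652.
%Δp = (85.1 − 77.2)/[(77.2 + 85.1)/2] = 7.9/81.15 ≈ 0.0974.
Arc elasticity E = %Δq/%Δp ≈ -0.0652/0.0974 ≈ -0.67.
|E| < 1: demand is inelastic over this range.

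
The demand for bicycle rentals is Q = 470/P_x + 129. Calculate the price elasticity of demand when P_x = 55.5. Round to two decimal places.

-0.06

At P_x = 55.5, Q = 137.4685.
dQ/dP_x = −470/P_x² = −0.1526.
Point elasticity E = (dQ/dP_x)·(P_x/Q) = -0.1526 × 55.5/137.4685 ≈ -0.06.
|E| < 1, so demand is inelastic at this price.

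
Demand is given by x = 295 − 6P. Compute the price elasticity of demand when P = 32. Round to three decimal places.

At P = 32, x = 103.
dx/dP = −6.
Point elasticity E = (dx/dP)·(P/x) = -6 × 32/103 ≈ -1.864.
|E| > 1, so demand is elastic at this price.

-1.864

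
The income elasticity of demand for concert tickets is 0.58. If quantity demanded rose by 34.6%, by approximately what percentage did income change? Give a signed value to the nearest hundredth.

59.66

%ΔQ ≈ E × %ΔI ⇒ %ΔI = %ΔQ / E = (34.6%)/(0.58) ≈ 59.66%.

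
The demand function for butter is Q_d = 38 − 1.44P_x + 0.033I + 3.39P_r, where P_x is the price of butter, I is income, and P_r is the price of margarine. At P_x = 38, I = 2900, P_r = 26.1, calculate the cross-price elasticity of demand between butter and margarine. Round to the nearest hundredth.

At the given point, Q_d = 38 − 1.44(38) + 0.033(2900) + 3.39(26.1) = 38 − 54.72 + 95.7 + 88.479 = 167.459.
∂Q_d/∂P_r = +3.39, so E_xy = 3.39·(26.1/167.459) ≈ 0.53.
E_xy > 0: the goods are substitutes.

0.53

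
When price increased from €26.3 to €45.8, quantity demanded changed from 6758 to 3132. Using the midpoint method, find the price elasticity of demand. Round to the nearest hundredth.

-1.36

%Δq = (3132 − 6758)/[(6758 + 3132)/2] = -3626/4945 ≈ -0.7333.
%ΔP = (45.8 − 26.3)/[(26.3 + 45.8)/2] = 19.5/36.05 ≈ 0.5409.
Arc elasticity E = %Δq/%ΔP ≈ -0.7333/0.5409 ≈ -1.36.
|E| > 1: demand is elastic over this range.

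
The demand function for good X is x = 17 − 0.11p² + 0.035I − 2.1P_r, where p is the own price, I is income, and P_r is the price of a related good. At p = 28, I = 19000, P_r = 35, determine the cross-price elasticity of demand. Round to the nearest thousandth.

-0.141

Substituting, x = 17 − 0.11(28)² + 0.035(19000) − 2.1(35) = 17 − 86.24 + 665 − 73.5 = 522.26.
∂x/∂P_r = −2.1, so E_xy = -2.1·(35/522.26) ≈ -0.141.
E_xy < 0: the goods are complements.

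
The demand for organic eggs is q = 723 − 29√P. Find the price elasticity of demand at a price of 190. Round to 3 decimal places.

At P = 190, q = 323.2626.
dq/dP = −29/(2√P) = −29/(2·13.784).
Point elasticity E = (dq/dP)·(P/q) = -1.0519 × 190/323.2626 ≈ -0.618.
|E| < 1, so demand is inelastic at this price.

-0.618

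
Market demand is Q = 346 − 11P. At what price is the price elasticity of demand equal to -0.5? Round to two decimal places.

10.48

Set −bP/(a − bP) = −0.5 ⇒ bP = 0.5(a − bP) ⇒ bP(1+0.5) = 0.5·a.
P = 0.5·346/(11·1.5) ≈ 10.48.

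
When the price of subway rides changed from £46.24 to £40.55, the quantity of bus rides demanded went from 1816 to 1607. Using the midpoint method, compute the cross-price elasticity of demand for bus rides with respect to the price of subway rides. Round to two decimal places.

%ΔQ_x = (1607 − 1816)/[(1816+1607)/2] = -209/1711.5 ≈ -0.1221.
%ΔP_y = (40.55 − 46.24)/[(46.24+40.55)/2] ≈ -0.1311.
E_xy = -0.1221/-0.1311 ≈ 0.93.
E_xy > 0, so bus rides and subway rides are substitutes.

0.93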